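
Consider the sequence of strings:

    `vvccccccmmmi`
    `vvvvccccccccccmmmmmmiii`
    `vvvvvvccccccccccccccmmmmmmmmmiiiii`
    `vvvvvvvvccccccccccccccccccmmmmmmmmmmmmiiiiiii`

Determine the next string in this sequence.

Each string has the form v^{2n} c^{4n+2} m^{3n} i^{2n-1} (n = 1, 2, …).
For the next term, n = 5, so the run lengths are 10, 22, 15, 9.

vvvvvvvvvvccccccccccccccccccccccmmmmmmmmmmmmmmmiiiiiiiii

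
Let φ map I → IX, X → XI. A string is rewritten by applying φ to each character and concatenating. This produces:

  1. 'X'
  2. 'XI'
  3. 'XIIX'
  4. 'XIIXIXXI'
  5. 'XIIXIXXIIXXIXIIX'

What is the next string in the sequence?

XIIXIXXIIXXIXIIXIXXIXIIXXIIXIXXI

Applying the rule to each of the 16 symbols of XIIXIXXIIXXIXIIX gives the pieces XI IX IX XI IX XI XI IX IX XI XI IX XI IX IX XI, which concatenate to the answer.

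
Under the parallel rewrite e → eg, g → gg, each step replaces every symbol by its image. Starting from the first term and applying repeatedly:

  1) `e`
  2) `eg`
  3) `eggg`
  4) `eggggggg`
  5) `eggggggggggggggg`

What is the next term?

Applying the rule to each of the 16 symbols of eggggggggggggggg gives the pieces eg gg gg gg gg gg gg gg gg gg gg gg gg gg gg gg, which concatenate to the answer.

eggggggggggggggggggggggggggggggg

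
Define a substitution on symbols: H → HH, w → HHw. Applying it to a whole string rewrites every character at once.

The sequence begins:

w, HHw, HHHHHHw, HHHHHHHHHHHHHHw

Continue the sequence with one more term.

Applying the rule to each of the 15 symbols of HHHHHHHHHHHHHHw gives the pieces HH HH HH HH HH HH HH HH HH HH HH HH HH HH HHw, which concatenate to the answer.

HHHHHHHHHHHHHHHHHHHHHHHHHHHHHHw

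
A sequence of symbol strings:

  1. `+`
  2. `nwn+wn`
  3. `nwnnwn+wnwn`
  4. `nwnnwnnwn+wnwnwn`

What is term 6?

Every step adds nwn to the front and wn to the end of the previous string.
From nwnnwnnwn+wnwnwn, 2 further steps: nwnnwnnwn+wnwnwn → nwnnwnnwnnwn+wnwnwnwn → (answer).

nwnnwnnwnnwnnwn+wnwnwnwnwn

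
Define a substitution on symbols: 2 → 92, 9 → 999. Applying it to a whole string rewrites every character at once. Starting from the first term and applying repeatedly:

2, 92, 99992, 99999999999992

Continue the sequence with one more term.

99999999999999999999999999999999999999992

φ(99999999999992) expands symbol-by-symbol to 999 999 999 999 999 999 999 999 999 999 999 999 999 92; joining the 14 pieces gives the next term.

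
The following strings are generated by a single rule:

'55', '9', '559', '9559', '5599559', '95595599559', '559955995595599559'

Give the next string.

From term 3 onward, concatenate the second-to-last term with the last: 55·9 = 559, 9·559 = 9559, …
The next term joins 95595599559 and 559955995595599559.

95595599559559955995595599559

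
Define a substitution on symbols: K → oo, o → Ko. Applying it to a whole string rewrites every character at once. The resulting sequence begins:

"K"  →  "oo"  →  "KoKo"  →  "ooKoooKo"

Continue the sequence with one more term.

Expanding ooKoooKo: o→Ko, o→Ko, K→oo, o→Ko, o→Ko, o→Ko, K→oo, o→Ko. Concatenated: Ko Ko oo Ko Ko Ko oo Ko.

KoKoooKoKoKoooKo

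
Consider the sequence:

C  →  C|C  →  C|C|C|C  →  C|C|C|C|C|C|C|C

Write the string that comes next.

C|C|C|C|C|C|C|C|C|C|C|C|C|C|C|C

s(k+1) = s(k)·|·s(k) — each term doubles the last with '|' between the halves.
One more doubling of C|C|C|C|C|C|C|C gives the answer.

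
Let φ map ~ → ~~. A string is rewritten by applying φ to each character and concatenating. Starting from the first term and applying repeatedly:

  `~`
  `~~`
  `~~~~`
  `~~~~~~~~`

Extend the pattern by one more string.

Expanding ~~~~~~~~: ~→~~, ~→~~, ~→~~, ~→~~, ~→~~, ~→~~, ~→~~, ~→~~. Concatenated: ~~ ~~ ~~ ~~ ~~ ~~ ~~ ~~.

~~~~~~~~~~~~~~~~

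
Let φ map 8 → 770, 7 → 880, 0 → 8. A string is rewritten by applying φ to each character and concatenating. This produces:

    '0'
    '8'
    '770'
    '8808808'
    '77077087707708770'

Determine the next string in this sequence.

φ(77077087707708770) expands symbol-by-symbol to 880 880 8 880 880 8 770 880 880 8 880 880 8 770 880 880 8; joining the 17 pieces gives the next term.

88088088808808770880880888088087708808808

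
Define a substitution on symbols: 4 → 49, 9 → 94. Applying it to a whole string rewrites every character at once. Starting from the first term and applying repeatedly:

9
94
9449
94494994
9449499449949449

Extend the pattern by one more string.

Applying the rule to each of the 16 symbols of 9449499449949449 gives the pieces 94 49 49 94 49 94 94 49 49 94 94 49 94 49 49 94, which concatenate to the answer.

94494994499494494994944994494994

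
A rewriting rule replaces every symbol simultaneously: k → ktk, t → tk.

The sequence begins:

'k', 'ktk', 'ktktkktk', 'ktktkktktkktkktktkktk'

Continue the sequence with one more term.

φ(ktktkktktkktkktktkktk) expands symbol-by-symbol to ktk tk ktk tk ktk ktk tk ktk tk ktk ktk tk ktk ktk tk ktk tk ktk ktk tk ktk; joining the 21 pieces gives the next term.

ktktkktktkktkktktkktktkktkktktkktkktktkktktkktkktktkktk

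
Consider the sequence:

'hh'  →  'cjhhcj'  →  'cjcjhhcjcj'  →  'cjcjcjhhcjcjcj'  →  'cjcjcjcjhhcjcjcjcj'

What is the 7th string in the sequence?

Every step adds cj to the front and cj to the end of the previous string.
From cjcjcjcjhhcjcjcjcj, 2 further steps: cjcjcjcjhhcjcjcjcj → cjcjcjcjcjhhcjcjcjcjcj → (answer).

cjcjcjcjcjcjhhcjcjcjcjcjcj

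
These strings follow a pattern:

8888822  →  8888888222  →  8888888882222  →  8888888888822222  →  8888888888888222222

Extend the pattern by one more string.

8888888888888882222222

The n-th term is 2n+1 8's then n 2's, where the shown terms are n = 2, 3, 4, 5, 6.
For the next term, n = 7, so the run lengths are 15, 7.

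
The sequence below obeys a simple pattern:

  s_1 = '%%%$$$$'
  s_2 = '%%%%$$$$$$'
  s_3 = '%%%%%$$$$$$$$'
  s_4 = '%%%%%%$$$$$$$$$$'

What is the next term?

Reading off run lengths: % runs 3, 4, 5, 6; $ runs 4, 6, 8, 10 — each is linear in n, where the shown terms are n = 2, 3, 4, 5.
Setting n = 6 gives 7, 12 characters in each block.

%%%%%%%$$$$$$$$$$$$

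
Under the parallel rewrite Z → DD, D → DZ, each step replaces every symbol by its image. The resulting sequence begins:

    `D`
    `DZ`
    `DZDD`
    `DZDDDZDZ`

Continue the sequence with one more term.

Rewriting each symbol of DZDDDZDZ: D→DZ, Z→DD, D→DZ, D→DZ, D→DZ, Z→DD, D→DZ, Z→DD, which concatenates to DZ DD DZ DZ DZ DD DZ DD.

DZDDDZDZDZDDDZDD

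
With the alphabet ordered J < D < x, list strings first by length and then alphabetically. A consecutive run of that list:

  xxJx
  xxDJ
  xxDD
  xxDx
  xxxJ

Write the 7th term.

Advancing 2 positions from xxxJ through xxxJ → xxxD reaches term 7.

xxxx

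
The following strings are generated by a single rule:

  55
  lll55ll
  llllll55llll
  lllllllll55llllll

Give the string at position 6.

lllllllllllllll55llllllllll

Every step adds lll to the front and ll to the end of the previous string.
From lllllllll55llllll, 2 further steps: lllllllll55llllll → llllllllllll55llllllll → (answer).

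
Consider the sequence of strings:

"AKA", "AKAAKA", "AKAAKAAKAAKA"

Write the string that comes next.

AKAAKAAKAAKAAKAAKAAKAAKA

Each string is two copies of the previous one concatenated.
One more doubling of AKAAKAAKAAKA gives the answer.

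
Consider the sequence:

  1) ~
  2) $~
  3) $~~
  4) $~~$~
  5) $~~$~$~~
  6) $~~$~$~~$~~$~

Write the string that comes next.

This is a Fibonacci-style word recurrence s(k) = s(k−1)·s(k−2): e.g. $~·~ = $~~.
So term 7 is $~~$~$~~$~~$~·$~~$~$~~.

$~~$~$~~$~~$~$~~$~$~~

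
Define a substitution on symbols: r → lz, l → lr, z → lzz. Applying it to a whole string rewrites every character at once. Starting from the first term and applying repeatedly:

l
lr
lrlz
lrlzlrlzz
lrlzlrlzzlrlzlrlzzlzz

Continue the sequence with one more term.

lrlzlrlzzlrlzlrlzzlzzlrlzlrlzzlrlzlrlzzlzzlrlzzlzz

φ(lrlzlrlzzlrlzlrlzzlzz) expands symbol-by-symbol to lr lz lr lzz lr lz lr lzz lzz lr lz lr lzz lr lz lr lzz lzz lr lzz lzz; joining the 21 pieces gives the next term.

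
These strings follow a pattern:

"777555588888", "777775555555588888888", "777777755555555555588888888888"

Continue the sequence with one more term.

Term n consists of 2n+1 7's, followed by 4n 5's, followed by 3n+2 8's (n = 1, 2, …).
For the next term, n = 4, so the run lengths are 9, 16, 14.

777777777555555555555555588888888888888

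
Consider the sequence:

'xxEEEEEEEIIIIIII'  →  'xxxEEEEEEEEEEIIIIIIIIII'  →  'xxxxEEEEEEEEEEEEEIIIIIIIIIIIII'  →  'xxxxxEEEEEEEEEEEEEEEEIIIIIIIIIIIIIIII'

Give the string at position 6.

xxxxxxxEEEEEEEEEEEEEEEEEEEEEEIIIIIIIIIIIIIIIIIIIIII

The n-th term is n-1 x's then 3n-2 E's then 3n-2 I's, where the shown terms are n = 3, 4, 5, 6.
Setting n = 8 gives 7, 22, 22 characters in each block.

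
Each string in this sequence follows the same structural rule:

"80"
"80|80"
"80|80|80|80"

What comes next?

Every step duplicates the string with '|' between the halves.
Doubling 80|80|80|80 with '|' between the halves:

80|80|80|80|80|80|80|80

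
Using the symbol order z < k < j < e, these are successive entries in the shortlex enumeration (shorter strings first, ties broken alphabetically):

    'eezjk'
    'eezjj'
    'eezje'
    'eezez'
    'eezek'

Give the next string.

eezej

Find the rightmost character of eezek below e, bump it to the next letter, and reset everything to its right to z.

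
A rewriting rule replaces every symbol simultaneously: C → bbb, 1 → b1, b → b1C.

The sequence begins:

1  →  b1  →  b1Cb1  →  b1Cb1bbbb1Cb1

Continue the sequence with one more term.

b1Cb1bbbb1Cb1b1Cb1Cb1Cb1Cb1bbbb1Cb1

Applying the rule to each of the 13 symbols of b1Cb1bbbb1Cb1 gives the pieces b1C b1 bbb b1C b1 b1C b1C b1C b1C b1 bbb b1C b1, which concatenate to the answer.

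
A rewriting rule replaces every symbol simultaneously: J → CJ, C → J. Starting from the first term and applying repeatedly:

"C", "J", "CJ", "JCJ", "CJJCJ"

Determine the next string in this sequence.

JCJCJJCJ

Rewriting each symbol of CJJCJ: C→J, J→CJ, J→CJ, C→J, J→CJ, which concatenates to J CJ CJ J CJ.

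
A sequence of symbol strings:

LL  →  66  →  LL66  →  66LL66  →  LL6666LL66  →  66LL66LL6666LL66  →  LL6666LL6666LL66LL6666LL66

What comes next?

From term 3 onward, concatenate the second-to-last term with the last: LL·66 = LL66, 66·LL66 = 66LL66, …
So term 8 is 66LL66LL6666LL66·LL6666LL6666LL66LL6666LL66.

66LL66LL6666LL66LL6666LL6666LL66LL6666LL66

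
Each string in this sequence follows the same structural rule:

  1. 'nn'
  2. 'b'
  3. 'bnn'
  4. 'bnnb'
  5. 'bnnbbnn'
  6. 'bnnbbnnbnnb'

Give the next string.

Each term (from the third on) is the previous term followed by the one before it: term 3 = b·nn = bnn.
The next term joins bnnbbnnbnnb and bnnbbnn.

bnnbbnnbnnbbnnbbnn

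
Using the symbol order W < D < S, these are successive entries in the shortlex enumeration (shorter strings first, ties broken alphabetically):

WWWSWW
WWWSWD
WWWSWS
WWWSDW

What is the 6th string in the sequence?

WWWSDS

Stepping forward 2 times from WWWSDW: WWWSDW → WWWSDD, then the target.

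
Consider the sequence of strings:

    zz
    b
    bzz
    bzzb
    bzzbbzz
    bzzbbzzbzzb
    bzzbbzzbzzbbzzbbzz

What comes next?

This is a Fibonacci-style word recurrence s(k) = s(k−1)·s(k−2): e.g. b·zz = bzz.
Continuing: bzzbbzzbzzbbzzbbzz · bzzbbzzbzzb gives term 8.

bzzbbzzbzzbbzzbbzzbzzbbzzbzzb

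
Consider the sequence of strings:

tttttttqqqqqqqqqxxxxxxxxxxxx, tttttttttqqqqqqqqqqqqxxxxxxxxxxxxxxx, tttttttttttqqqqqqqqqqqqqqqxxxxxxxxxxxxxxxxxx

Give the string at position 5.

The n-th term is 2n+1 t's then 3n q's then 3n+3 x's, where the shown terms are n = 3, 4, 5.
For term 5, n = 7, so the run lengths are 15, 21, 24.

tttttttttttttttqqqqqqqqqqqqqqqqqqqqqxxxxxxxxxxxxxxxxxxxxxxxx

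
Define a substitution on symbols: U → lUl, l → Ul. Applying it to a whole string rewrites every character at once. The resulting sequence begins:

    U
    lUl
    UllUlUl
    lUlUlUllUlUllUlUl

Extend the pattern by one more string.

UllUlUllUlUllUlUlUllUlUllUlUlUllUlUllUlUl

Applying the rule to each of the 17 symbols of lUlUlUllUlUllUlUl gives the pieces Ul lUl Ul lUl Ul lUl Ul Ul lUl Ul lUl Ul Ul lUl Ul lUl Ul, which concatenate to the answer.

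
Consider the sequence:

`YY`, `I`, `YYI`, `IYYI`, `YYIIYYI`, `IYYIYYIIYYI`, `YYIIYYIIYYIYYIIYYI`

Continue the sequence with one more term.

IYYIYYIIYYIYYIIYYIIYYIYYIIYYI

Each term (from the third on) is the two preceding terms concatenated in order: term 3 = YY·I = YYI.
So term 8 is IYYIYYIIYYI·YYIIYYIIYYIYYIIYYI.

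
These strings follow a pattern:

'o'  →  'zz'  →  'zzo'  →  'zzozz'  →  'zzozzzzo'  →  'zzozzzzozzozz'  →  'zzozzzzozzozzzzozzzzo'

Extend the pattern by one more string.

This is a Fibonacci-style word recurrence s(k) = s(k−1)·s(k−2): e.g. zz·o = zzo.
Continuing: zzozzzzozzozzzzozzzzo · zzozzzzozzozz gives term 8.

zzozzzzozzozzzzozzzzozzozzzzozzozz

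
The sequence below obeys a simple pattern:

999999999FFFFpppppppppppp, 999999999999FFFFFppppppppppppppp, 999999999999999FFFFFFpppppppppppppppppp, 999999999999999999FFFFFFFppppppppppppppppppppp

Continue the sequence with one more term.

The n-th term is 3n 9's then n+1 F's then 3n+3 p's, where the shown terms are n = 3, 4, 5, 6.
For the next term, n = 7, so the run lengths are 21, 8, 24.

999999999999999999999FFFFFFFFpppppppppppppppppppppppp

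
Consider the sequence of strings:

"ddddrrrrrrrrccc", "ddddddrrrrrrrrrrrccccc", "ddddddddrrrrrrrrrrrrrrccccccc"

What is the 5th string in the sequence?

ddddddddddddrrrrrrrrrrrrrrrrrrrrccccccccccc

Each string has the form d^{2n} r^{3n+2} c^{2n-1}, where the shown terms are n = 2, 3, 4.
For term 5, n = 6, so the run lengths are 12, 20, 11.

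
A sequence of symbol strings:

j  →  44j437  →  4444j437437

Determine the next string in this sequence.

Every step adds 44 to the front and 437 to the end of the previous string.
Applying this once more to 4444j437437:

444444j437437437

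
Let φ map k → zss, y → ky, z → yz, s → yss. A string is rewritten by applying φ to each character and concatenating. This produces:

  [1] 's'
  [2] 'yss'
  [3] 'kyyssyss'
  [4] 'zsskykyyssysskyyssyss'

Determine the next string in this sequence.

Applying the rule to each of the 21 symbols of zsskykyyssysskyyssyss gives the pieces yz yss yss zss ky zss ky ky yss yss ky yss yss zss ky ky yss yss ky yss yss, which concatenate to the answer.

yzyssysszsskyzsskykyyssysskyyssysszsskykyyssysskyyssyss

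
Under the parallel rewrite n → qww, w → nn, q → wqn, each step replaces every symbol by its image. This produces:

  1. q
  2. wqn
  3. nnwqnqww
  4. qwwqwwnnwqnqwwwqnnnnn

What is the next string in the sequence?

wqnnnnnwqnnnnnqwwqwwnnwqnqwwwqnnnnnnnwqnqwwqwwqwwqwwqww

Applying the rule to each of the 21 symbols of qwwqwwnnwqnqwwwqnnnnn gives the pieces wqn nn nn wqn nn nn qww qww nn wqn qww wqn nn nn nn wqn qww qww qww qww qww, which concatenate to the answer.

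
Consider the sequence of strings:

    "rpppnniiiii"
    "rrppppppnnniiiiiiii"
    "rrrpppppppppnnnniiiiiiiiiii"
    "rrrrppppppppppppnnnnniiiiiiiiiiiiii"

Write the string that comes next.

rrrrrpppppppppppppppnnnnnniiiiiiiiiiiiiiiii

Each string has the form r^{n} p^{3n} n^{n+1} i^{3n+2} (n = 1, 2, …).
Setting n = 5 gives 5, 15, 6, 17 characters in each block.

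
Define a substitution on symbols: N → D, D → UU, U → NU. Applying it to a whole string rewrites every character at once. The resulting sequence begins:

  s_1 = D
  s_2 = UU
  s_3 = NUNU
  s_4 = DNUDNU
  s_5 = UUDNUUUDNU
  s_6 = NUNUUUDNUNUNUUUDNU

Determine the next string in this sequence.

DNUDNUNUNUUUDNUDNUDNUNUNUUUDNU

φ(NUNUUUDNUNUNUUUDNU) expands symbol-by-symbol to D NU D NU NU NU UU D NU D NU D NU NU NU UU D NU; joining the 18 pieces gives the next term.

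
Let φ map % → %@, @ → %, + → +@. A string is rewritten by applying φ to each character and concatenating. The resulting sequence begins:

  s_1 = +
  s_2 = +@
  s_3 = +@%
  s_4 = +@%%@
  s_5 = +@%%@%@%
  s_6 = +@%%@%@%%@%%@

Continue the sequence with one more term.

+@%%@%@%%@%%@%@%%@%@%

φ(+@%%@%@%%@%%@) expands symbol-by-symbol to +@ % %@ %@ % %@ % %@ %@ % %@ %@ %; joining the 13 pieces gives the next term.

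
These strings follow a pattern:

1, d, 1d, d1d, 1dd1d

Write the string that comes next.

Each term (from the third on) is the two preceding terms concatenated in order: term 3 = 1·d = 1d.
So term 6 is d1d·1dd1d.

d1d1dd1d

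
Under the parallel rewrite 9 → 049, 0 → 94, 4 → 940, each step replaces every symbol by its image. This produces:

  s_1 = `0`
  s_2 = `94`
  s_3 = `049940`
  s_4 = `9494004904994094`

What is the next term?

Rewriting the 16 symbols of 9494004904994094 one by one yields 049 940 049 940 94 94 940 049 94 940 049 049 940 94 049 940; concatenated:

04994004994094949400499494004904994094049940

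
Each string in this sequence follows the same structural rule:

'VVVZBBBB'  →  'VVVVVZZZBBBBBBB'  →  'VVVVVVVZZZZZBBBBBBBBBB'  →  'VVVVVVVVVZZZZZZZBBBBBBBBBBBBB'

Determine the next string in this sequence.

VVVVVVVVVVVZZZZZZZZZBBBBBBBBBBBBBBBB

Term n consists of 2n+1 V's, followed by 2n-1 Z's, followed by 3n+1 B's (n = 1, 2, …).
Setting n = 5 gives 11, 9, 16 characters in each block.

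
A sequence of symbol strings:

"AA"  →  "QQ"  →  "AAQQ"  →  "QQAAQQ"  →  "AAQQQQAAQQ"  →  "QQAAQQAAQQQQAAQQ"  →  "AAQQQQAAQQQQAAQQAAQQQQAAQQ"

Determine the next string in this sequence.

QQAAQQAAQQQQAAQQAAQQQQAAQQQQAAQQAAQQQQAAQQ

From term 3 onward, concatenate the second-to-last term with the last: AA·QQ = AAQQ, QQ·AAQQ = QQAAQQ, …
So term 8 is QQAAQQAAQQQQAAQQ·AAQQQQAAQQQQAAQQAAQQQQAAQQ.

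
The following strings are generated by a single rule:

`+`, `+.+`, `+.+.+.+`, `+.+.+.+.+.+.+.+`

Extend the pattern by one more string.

Each string is two copies of the previous one joined by '.'.
Doubling +.+.+.+.+.+.+.+ with '.' between the halves:

+.+.+.+.+.+.+.+.+.+.+.+.+.+.+.+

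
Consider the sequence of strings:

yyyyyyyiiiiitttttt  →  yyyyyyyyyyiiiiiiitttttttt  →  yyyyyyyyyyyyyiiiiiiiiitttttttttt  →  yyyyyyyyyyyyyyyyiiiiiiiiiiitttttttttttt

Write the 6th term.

yyyyyyyyyyyyyyyyyyyyyyiiiiiiiiiiiiiiitttttttttttttttt

Each string has the form y^{3n+1} i^{2n+1} t^{2n+2}, where the shown terms are n = 2, 3, 4, 5.
For term 6, n = 7, so the run lengths are 22, 15, 16.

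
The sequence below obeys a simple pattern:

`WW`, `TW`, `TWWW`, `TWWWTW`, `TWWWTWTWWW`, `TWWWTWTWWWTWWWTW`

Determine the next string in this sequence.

From term 3 onward, concatenate the last term with the second-to-last: TW·WW = TWWW, TWWW·TW = TWWWTW, …
So term 7 is TWWWTWTWWWTWWWTW·TWWWTWTWWW.

TWWWTWTWWWTWWWTWTWWWTWTWWW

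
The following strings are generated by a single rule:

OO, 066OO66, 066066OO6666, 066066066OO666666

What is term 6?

Each term wraps the previous one in 066 on the left and 66 on the right.
From 066066066OO666666, 2 further steps: 066066066OO666666 → 066066066066OO66666666 → (answer).

066066066066066OO6666666666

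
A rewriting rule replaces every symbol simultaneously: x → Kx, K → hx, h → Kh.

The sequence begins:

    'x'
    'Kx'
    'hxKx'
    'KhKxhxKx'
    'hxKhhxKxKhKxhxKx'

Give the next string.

φ(hxKhhxKxKhKxhxKx) expands symbol-by-symbol to Kh Kx hx Kh Kh Kx hx Kx hx Kh hx Kx Kh Kx hx Kx; joining the 16 pieces gives the next term.

KhKxhxKhKhKxhxKxhxKhhxKxKhKxhxKx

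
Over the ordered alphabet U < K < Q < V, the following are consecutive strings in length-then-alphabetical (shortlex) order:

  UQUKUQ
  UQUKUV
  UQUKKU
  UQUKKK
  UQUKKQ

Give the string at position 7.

UQUKQU

Stepping forward 2 times from UQUKKQ: UQUKKQ → UQUKKV, then the target.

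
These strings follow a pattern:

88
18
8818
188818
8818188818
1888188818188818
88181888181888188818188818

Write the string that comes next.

188818881818881888181888181888188818188818

From term 3 onward, concatenate the second-to-last term with the last: 88·18 = 8818, 18·8818 = 188818, …
Continuing: 1888188818188818 · 88181888181888188818188818 gives term 8.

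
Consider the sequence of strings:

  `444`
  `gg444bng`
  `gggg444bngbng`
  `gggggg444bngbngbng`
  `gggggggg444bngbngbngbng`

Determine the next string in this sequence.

s(k+1) = gg·s(k)·bng, so each term gains gg as a prefix and bng as a suffix.
One more step from gggggggg444bngbngbngbng gives the answer.

gggggggggg444bngbngbngbngbng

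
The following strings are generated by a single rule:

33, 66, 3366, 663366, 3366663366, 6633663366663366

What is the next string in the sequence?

This is a Fibonacci-style word recurrence s(k) = s(k−2)·s(k−1): e.g. 33·66 = 3366.
The next term joins 3366663366 and 6633663366663366.

33666633666633663366663366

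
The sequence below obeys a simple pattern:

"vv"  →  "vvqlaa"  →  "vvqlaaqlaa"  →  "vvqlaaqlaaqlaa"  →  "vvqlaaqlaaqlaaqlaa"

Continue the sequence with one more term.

Each term is the previous one with qlaa appended.
Applying this once more to vvqlaaqlaaqlaaqlaa:

vvqlaaqlaaqlaaqlaaqlaa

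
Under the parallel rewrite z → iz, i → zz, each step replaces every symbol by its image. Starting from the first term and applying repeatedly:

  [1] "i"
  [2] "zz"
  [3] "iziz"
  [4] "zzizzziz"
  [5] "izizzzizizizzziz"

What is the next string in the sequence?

zzizzzizizizzzizzzizzzizizizzziz

φ(izizzzizizizzziz) expands symbol-by-symbol to zz iz zz iz iz iz zz iz zz iz zz iz iz iz zz iz; joining the 16 pieces gives the next term.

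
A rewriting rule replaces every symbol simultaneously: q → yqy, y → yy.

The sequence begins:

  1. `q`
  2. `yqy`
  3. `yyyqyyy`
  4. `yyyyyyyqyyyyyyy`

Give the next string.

Rewriting the 15 symbols of yyyyyyyqyyyyyyy one by one yields yy yy yy yy yy yy yy yqy yy yy yy yy yy yy yy; concatenated:

yyyyyyyyyyyyyyyqyyyyyyyyyyyyyyy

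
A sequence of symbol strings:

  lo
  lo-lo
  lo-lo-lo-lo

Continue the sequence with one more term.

s(k+1) = s(k)·-·s(k) — each term doubles the last with '-' between the halves.
So the next term is two copies of lo-lo-lo-lo with '-' between the halves.

lo-lo-lo-lo-lo-lo-lo-lo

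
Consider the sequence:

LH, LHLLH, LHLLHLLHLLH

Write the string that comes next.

Each string is two copies of the previous one joined by 'L'.
Doubling LHLLHLLHLLH with 'L' between the halves:

LHLLHLLHLLHLLHLLHLLHLLH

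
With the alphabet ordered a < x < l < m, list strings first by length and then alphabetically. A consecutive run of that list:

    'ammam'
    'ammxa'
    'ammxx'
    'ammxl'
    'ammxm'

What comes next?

Find the rightmost character of ammxm below m, bump it to the next letter, and reset everything to its right to a.

ammla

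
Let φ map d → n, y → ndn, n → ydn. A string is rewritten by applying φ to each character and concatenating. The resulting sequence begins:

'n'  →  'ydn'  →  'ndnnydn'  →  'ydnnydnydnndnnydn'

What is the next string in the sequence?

ndnnydnydnndnnydnndnnydnydnnydnydnndnnydn

Replace each of the 17 characters of ydnnydnydnndnnydn in place — ndn n ydn ydn ndn n ydn ndn n ydn ydn n ydn ydn ndn n ydn — and concatenate.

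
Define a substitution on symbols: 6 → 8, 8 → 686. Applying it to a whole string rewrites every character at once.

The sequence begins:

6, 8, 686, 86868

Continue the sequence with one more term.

Rewriting each symbol of 86868: 8→686, 6→8, 8→686, 6→8, 8→686, which concatenates to 686 8 686 8 686.

68686868686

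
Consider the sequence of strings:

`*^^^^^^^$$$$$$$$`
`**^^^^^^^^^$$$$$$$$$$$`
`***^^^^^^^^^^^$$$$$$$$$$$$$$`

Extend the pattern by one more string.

Term n consists of n-1 *'s, followed by 2n+3 ^'s, followed by 3n+2 $'s, where the shown terms are n = 2, 3, 4.
Setting n = 5 gives 4, 13, 17 characters in each block.

****^^^^^^^^^^^^^$$$$$$$$$$$$$$$$$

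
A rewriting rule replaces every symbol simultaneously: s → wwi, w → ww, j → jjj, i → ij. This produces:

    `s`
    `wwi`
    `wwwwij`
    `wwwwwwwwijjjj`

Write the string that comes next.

φ(wwwwwwwwijjjj) expands symbol-by-symbol to ww ww ww ww ww ww ww ww ij jjj jjj jjj jjj; joining the 13 pieces gives the next term.

wwwwwwwwwwwwwwwwijjjjjjjjjjjjj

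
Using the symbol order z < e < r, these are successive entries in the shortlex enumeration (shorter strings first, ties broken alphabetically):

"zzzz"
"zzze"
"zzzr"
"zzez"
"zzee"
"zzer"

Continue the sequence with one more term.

The successor of zzer increments the rightmost position that isn't already r and resets every position after it to z.

zzrz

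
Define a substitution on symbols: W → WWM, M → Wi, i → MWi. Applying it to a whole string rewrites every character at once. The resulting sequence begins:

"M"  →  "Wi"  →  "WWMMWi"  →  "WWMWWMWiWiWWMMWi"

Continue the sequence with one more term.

WWMWWMWiWWMWWMWiWWMMWiWWMMWiWWMWWMWiWiWWMMWi

Replace each of the 16 characters of WWMWWMWiWiWWMMWi in place — WWM WWM Wi WWM WWM Wi WWM MWi WWM MWi WWM WWM Wi Wi WWM MWi — and concatenate.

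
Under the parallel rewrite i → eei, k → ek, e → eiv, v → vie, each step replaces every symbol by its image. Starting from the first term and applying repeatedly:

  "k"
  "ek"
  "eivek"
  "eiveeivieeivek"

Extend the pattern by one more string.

Rewriting the 14 symbols of eiveeivieeivek one by one yields eiv eei vie eiv eiv eei vie eei eiv eiv eei vie eiv ek; concatenated:

eiveeivieeiveiveeivieeeieiveiveeivieeivek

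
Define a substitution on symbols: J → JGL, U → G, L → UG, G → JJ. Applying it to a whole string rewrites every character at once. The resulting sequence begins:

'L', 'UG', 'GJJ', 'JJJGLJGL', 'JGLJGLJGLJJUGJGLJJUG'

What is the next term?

JGLJJUGJGLJJUGJGLJJUGJGLJGLGJJJGLJJUGJGLJGLGJJ

Applying the rule to each of the 20 symbols of JGLJGLJGLJJUGJGLJJUG gives the pieces JGL JJ UG JGL JJ UG JGL JJ UG JGL JGL G JJ JGL JJ UG JGL JGL G JJ, which concatenate to the answer.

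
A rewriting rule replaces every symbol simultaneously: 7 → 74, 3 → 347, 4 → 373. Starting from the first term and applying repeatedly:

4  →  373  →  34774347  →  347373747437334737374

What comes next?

Rewriting the 21 symbols of 347373747437334737374 one by one yields 347 373 74 347 74 347 74 373 74 373 347 74 347 347 373 74 347 74 347 74 373; concatenated:

3473737434774347743737437334774347347373743477434774373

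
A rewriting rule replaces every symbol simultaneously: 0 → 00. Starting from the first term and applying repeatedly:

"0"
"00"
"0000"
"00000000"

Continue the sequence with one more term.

0000000000000000

Rewriting each symbol of 00000000: 0→00, 0→00, 0→00, 0→00, 0→00, 0→00, 0→00, 0→00, which concatenates to 00 00 00 00 00 00 00 00.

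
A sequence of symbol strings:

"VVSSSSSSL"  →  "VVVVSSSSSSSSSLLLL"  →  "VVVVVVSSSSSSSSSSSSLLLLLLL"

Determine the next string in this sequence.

Each string has the form V^{2n} S^{3n+3} L^{3n-2} (n = 1, 2, …).
For the next term, n = 4, so the run lengths are 8, 15, 10.

VVVVVVVVSSSSSSSSSSSSSSSLLLLLLLLLL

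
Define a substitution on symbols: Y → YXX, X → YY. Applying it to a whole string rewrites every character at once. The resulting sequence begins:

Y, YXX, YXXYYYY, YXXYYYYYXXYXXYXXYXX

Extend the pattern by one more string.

Replace each of the 19 characters of YXXYYYYYXXYXXYXXYXX in place — YXX YY YY YXX YXX YXX YXX YXX YY YY YXX YY YY YXX YY YY YXX YY YY — and concatenate.

YXXYYYYYXXYXXYXXYXXYXXYYYYYXXYYYYYXXYYYYYXXYYYY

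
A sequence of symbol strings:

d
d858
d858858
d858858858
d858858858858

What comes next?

Every step adds 858 to the end: s(k+1) = s(k)·858.
One more step from d858858858858 gives the answer.

d858858858858858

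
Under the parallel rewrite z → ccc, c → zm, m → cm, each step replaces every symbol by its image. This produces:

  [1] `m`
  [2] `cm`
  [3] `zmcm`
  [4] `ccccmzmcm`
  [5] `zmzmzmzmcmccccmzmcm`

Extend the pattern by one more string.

φ(zmzmzmzmcmccccmzmcm) expands symbol-by-symbol to ccc cm ccc cm ccc cm ccc cm zm cm zm zm zm zm cm ccc cm zm cm; joining the 19 pieces gives the next term.

ccccmccccmccccmccccmzmcmzmzmzmzmcmccccmzmcm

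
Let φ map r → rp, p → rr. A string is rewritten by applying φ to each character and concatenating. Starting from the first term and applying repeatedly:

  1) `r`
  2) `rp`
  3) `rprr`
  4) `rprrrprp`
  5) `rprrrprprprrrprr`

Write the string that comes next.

Replace each of the 16 characters of rprrrprprprrrprr in place — rp rr rp rp rp rr rp rr rp rr rp rp rp rr rp rp — and concatenate.

rprrrprprprrrprrrprrrprprprrrprp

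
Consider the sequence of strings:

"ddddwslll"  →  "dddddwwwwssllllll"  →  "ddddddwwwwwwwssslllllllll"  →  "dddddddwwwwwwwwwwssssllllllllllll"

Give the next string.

Term n consists of n+3 d's, followed by 3n-2 w's, followed by n s's, followed by 3n l's (n = 1, 2, …).
At n = 5 the blocks have lengths 8, 13, 5, 15.

ddddddddwwwwwwwwwwwwwssssslllllllllllllll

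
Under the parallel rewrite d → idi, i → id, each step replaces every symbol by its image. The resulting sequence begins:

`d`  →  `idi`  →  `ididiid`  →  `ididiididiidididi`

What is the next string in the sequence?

ididiididiidididiididiidididiididiididiid

Replace each of the 17 characters of ididiididiidididi in place — id idi id idi id id idi id idi id id idi id idi id idi id — and concatenate.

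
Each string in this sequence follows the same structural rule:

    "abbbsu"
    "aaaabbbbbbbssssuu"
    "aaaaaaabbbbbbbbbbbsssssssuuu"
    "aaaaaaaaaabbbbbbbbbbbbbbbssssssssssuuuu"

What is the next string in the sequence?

aaaaaaaaaaaaabbbbbbbbbbbbbbbbbbbsssssssssssssuuuuu

The n-th term is 3n-2 a's then 4n-1 b's then 3n-2 s's then n u's (n = 1, 2, …).
Setting n = 5 gives 13, 19, 13, 5 characters in each block.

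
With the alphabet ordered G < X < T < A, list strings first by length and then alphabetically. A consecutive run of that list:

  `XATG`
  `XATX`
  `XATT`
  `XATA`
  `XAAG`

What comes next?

XAAX

Treat XAAG as a base-4 numeral over the given alphabet and add one, carrying through any trailing A's.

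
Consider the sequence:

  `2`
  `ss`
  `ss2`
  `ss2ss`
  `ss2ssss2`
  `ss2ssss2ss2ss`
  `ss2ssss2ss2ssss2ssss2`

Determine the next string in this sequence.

From term 3 onward, concatenate the last term with the second-to-last: ss·2 = ss2, ss2·ss = ss2ss, …
Continuing: ss2ssss2ss2ssss2ssss2 · ss2ssss2ss2ss gives term 8.

ss2ssss2ss2ssss2ssss2ss2ssss2ss2ss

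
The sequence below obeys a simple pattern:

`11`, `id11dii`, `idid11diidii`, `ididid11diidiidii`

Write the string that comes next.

Every step adds id to the front and dii to the end of the previous string.
So the next term is id·ididid11diidiidii·dii.

idididid11diidiidiidii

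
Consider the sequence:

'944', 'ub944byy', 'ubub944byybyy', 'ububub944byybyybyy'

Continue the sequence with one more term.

Each term wraps the previous one in ub on the left and byy on the right.
So the next term is ub·ububub944byybyybyy·byy.

ubububub944byybyybyybyy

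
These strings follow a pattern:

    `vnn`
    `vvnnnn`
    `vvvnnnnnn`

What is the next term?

Reading off run lengths: v runs 1, 2, 3; n runs 2, 4, 6 — each is linear in n (n = 1, 2, …).
Setting n = 4 gives 4, 8 characters in each block.

vvvvnnnnnnnn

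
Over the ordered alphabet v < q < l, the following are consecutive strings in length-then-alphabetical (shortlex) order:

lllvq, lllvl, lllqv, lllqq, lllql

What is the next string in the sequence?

llllv

Treat lllql as a base-3 numeral over the given alphabet and add one, carrying through any trailing l's.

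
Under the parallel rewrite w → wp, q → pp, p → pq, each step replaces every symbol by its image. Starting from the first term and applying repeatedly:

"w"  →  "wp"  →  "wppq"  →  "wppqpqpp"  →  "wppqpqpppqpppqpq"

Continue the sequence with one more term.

Rewriting the 16 symbols of wppqpqpppqpppqpq one by one yields wp pq pq pp pq pp pq pq pq pp pq pq pq pp pq pp; concatenated:

wppqpqpppqpppqpqpqpppqpqpqpppqpp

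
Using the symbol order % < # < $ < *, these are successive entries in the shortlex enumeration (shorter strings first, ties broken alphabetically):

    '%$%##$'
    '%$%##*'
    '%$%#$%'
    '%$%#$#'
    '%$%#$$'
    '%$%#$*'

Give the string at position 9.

Continuing the enumeration 3 steps past %$%#$*: %$%#$* → %$%#*% → %$%#*# → (answer).

%$%#*$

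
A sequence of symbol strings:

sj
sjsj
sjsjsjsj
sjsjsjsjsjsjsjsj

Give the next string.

Every step duplicates the string.
One more doubling of sjsjsjsjsjsjsjsj gives the answer.

sjsjsjsjsjsjsjsjsjsjsjsjsjsjsjsj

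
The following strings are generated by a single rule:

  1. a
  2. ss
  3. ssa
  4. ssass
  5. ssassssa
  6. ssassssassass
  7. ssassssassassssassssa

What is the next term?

From term 3 onward, concatenate the last term with the second-to-last: ss·a = ssa, ssa·ss = ssass, …
So term 8 is ssassssassassssassssa·ssassssassass.

ssassssassassssassssassassssassass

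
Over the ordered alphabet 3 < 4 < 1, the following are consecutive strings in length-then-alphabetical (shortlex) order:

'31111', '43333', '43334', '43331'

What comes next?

The successor of 43331 increments the rightmost position that isn't already 1 and resets every position after it to 3.

43343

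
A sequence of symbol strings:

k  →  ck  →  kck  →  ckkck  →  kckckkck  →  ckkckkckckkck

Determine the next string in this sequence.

kckckkckckkckkckckkck

From term 3 onward, concatenate the second-to-last term with the last: k·ck = kck, ck·kck = ckkck, …
So term 7 is kckckkck·ckkckkckckkck.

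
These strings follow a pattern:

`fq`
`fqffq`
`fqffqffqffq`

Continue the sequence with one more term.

fqffqffqffqffqffqffqffq

s(k+1) = s(k)·f·s(k) — each term doubles the last with 'f' between the halves.
One more doubling of fqffqffqffq gives the answer.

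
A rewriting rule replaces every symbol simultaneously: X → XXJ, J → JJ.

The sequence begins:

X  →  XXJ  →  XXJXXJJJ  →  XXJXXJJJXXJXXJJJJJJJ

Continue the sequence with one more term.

Replace each of the 20 characters of XXJXXJJJXXJXXJJJJJJJ in place — XXJ XXJ JJ XXJ XXJ JJ JJ JJ XXJ XXJ JJ XXJ XXJ JJ JJ JJ JJ JJ JJ JJ — and concatenate.

XXJXXJJJXXJXXJJJJJJJXXJXXJJJXXJXXJJJJJJJJJJJJJJJ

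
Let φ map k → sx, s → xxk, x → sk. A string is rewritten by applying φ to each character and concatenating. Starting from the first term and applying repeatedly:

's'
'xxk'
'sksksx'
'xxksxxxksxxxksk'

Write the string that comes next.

Rewriting the 15 symbols of xxksxxxksxxxksk one by one yields sk sk sx xxk sk sk sk sx xxk sk sk sk sx xxk sx; concatenated:

sksksxxxksksksksxxxksksksksxxxksx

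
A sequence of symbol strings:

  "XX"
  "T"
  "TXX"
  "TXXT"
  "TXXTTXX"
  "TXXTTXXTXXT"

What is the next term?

TXXTTXXTXXTTXXTTXX

From term 3 onward, concatenate the last term with the second-to-last: T·XX = TXX, TXX·T = TXXT, …
So term 7 is TXXTTXXTXXT·TXXTTXX.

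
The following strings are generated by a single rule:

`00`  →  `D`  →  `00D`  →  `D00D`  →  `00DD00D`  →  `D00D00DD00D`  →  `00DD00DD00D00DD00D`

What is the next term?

From term 3 onward, concatenate the second-to-last term with the last: 00·D = 00D, D·00D = D00D, …
So term 8 is D00D00DD00D·00DD00DD00D00DD00D.

D00D00DD00D00DD00DD00D00DD00D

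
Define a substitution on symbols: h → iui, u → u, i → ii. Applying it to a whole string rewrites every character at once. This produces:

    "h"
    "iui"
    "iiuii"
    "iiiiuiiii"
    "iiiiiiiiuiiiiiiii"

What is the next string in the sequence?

Applying the rule to each of the 17 symbols of iiiiiiiiuiiiiiiii gives the pieces ii ii ii ii ii ii ii ii u ii ii ii ii ii ii ii ii, which concatenate to the answer.

iiiiiiiiiiiiiiiiuiiiiiiiiiiiiiiii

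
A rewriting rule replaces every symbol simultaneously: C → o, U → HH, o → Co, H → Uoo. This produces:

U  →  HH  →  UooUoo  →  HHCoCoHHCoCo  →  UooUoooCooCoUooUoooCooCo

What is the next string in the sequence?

Rewriting the 24 symbols of UooUoooCooCoUooUoooCooCo one by one yields HH Co Co HH Co Co Co o Co Co o Co HH Co Co HH Co Co Co o Co Co o Co; concatenated:

HHCoCoHHCoCoCooCoCooCoHHCoCoHHCoCoCooCoCooCo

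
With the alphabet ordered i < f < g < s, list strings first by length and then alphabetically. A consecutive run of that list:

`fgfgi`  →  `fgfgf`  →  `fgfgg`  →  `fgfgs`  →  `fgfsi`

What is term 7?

Continuing the enumeration 2 steps past fgfsi: fgfsi → fgfsf → (answer).

fgfsg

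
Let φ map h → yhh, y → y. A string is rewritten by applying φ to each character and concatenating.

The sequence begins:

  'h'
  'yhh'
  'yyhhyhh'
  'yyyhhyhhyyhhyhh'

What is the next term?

Replace each of the 15 characters of yyyhhyhhyyhhyhh in place — y y y yhh yhh y yhh yhh y y yhh yhh y yhh yhh — and concatenate.

yyyyhhyhhyyhhyhhyyyhhyhhyyhhyhh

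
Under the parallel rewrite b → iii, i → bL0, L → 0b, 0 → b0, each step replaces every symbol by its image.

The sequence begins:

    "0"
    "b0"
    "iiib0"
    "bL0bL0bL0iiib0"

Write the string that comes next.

Replace each of the 14 characters of bL0bL0bL0iiib0 in place — iii 0b b0 iii 0b b0 iii 0b b0 bL0 bL0 bL0 iii b0 — and concatenate.

iii0bb0iii0bb0iii0bb0bL0bL0bL0iiib0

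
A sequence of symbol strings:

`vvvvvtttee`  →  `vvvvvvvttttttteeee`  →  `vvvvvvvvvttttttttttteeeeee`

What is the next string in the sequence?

vvvvvvvvvvvttttttttttttttteeeeeeee

Reading off run lengths: v runs 5, 7, 9; t runs 3, 7, 11; e runs 2, 4, 6 — each is linear in n (n = 1, 2, …).
At n = 4 the blocks have lengths 11, 15, 8.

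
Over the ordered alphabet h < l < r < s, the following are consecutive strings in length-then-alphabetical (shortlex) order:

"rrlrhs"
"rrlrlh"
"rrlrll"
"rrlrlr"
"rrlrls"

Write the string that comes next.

Treat rrlrls as a base-4 numeral over the given alphabet and add one, carrying through any trailing s's.

rrlrrh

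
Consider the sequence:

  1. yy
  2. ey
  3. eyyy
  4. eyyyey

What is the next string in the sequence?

eyyyeyeyyy

This is a Fibonacci-style word recurrence s(k) = s(k−1)·s(k−2): e.g. ey·yy = eyyy.
So term 5 is eyyyey·eyyy.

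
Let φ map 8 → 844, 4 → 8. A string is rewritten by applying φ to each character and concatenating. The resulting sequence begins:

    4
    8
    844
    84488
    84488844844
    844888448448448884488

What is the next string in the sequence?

Rewriting the 21 symbols of 844888448448448884488 one by one yields 844 8 8 844 844 844 8 8 844 8 8 844 8 8 844 844 844 8 8 844 844; concatenated:

8448884484484488844888448884484484488844844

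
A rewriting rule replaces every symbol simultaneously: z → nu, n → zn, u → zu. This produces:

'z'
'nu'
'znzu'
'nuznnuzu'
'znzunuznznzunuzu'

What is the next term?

φ(znzunuznznzunuzu) expands symbol-by-symbol to nu zn nu zu zn zu nu zn nu zn nu zu zn zu nu zu; joining the 16 pieces gives the next term.

nuznnuzuznzunuznnuznnuzuznzunuzu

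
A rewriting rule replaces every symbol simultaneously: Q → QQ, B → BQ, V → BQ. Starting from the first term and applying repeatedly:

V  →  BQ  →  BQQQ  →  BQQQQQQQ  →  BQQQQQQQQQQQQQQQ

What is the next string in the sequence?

BQQQQQQQQQQQQQQQQQQQQQQQQQQQQQQQ

Replace each of the 16 characters of BQQQQQQQQQQQQQQQ in place — BQ QQ QQ QQ QQ QQ QQ QQ QQ QQ QQ QQ QQ QQ QQ QQ — and concatenate.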